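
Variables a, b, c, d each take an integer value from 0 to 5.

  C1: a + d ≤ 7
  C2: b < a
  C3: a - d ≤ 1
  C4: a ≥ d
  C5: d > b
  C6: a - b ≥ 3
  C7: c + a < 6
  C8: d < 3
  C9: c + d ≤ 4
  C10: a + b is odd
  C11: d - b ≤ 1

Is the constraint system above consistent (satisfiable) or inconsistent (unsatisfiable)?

Constraints 3, 6, and 11 give b − d ≥ -1, d − a ≥ -1, a − b ≥ 3.
Adding all 3 inequalities: the left sides telescope to 0, and the right sides sum to (-1) + (-1) + 3 = 1. So 0 ≥ 1, which is false.

Unsatisfiable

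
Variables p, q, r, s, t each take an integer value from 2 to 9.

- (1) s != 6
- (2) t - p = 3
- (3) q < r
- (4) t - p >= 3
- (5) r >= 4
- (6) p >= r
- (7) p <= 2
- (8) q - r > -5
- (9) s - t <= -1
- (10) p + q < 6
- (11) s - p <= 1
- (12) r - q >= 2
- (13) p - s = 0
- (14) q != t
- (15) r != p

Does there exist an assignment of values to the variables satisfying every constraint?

From constraints 5 and 6: p ≥ r and r ≥ 4, so p ≥ 4. From constraint 7: p ≤ 2. But 2 < 4, so no value of p works.

Unsatisfiable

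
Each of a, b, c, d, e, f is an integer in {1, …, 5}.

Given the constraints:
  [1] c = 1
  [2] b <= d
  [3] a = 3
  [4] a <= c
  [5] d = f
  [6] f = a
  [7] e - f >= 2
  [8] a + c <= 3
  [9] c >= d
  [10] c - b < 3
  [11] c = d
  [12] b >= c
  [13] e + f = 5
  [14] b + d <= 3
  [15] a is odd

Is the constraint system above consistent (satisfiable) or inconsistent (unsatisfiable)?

Constraint 1 fixes c = 1 and constraint 3 fixes a = 3. Constraints 5, 6, and 11 give c = d = f = a, so c = a. But 1 ≠ 3 — contradiction.

Unsatisfiable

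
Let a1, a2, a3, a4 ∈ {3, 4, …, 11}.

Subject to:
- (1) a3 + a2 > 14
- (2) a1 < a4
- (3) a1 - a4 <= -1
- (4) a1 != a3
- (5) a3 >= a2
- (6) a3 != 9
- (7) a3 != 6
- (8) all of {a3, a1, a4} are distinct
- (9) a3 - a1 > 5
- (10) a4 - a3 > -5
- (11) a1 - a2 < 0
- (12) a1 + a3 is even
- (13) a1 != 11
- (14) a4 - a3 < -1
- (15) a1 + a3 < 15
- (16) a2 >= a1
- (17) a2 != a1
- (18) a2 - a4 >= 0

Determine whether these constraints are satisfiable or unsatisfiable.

Try a1 = 4, a2 = 7, a3 = 10, a4 = 7.
Check constraint 1: a3 + a2 = 17; constraint 3: a1 - a4 = -3. The remaining constraints are straightforward to verify.

Satisfiable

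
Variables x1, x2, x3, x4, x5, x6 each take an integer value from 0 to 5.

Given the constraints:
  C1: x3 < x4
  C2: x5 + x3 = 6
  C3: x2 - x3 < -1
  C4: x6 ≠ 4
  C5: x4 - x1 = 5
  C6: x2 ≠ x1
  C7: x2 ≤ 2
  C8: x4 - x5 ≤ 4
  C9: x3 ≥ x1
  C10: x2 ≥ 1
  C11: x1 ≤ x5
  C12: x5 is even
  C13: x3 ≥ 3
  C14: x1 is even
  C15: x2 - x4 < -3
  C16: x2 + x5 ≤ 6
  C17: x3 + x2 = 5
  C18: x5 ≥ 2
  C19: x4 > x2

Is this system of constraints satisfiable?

Take x1 = 0, x2 = 1, x3 = 4, x4 = 5, x5 = 2, x6 = 3. Then constraint 2: x5 + x3 = 6; constraint 3: x2 - x3 = -3, and every other listed constraint is also met.

Satisfiable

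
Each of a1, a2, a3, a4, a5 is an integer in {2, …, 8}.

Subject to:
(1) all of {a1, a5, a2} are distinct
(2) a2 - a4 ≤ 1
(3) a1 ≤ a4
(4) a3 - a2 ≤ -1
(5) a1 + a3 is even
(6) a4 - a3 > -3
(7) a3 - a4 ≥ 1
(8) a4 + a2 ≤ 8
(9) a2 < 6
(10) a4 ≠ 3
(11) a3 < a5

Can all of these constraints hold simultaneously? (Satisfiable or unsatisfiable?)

Unsatisfiable

Constraints 2, 4, and 7 give a3 − a4 ≥ 1, a4 − a2 ≥ -1, a2 − a3 ≥ 1.
Adding all 3 inequalities: the left sides telescope to 0, and the right sides sum to 1 + (-1) + 1 = 1. So 0 ≥ 1, which is false.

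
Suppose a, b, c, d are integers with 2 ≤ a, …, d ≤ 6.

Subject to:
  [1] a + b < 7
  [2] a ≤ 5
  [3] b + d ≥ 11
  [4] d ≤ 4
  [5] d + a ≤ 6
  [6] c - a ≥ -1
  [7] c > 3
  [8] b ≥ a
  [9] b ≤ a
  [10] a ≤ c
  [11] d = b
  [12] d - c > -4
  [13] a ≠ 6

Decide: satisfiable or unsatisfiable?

From constraints 2 and 9: b ≤ a ≤ 5. From constraint 4: d ≤ 4. Hence b + d ≤ 9. But constraint 3 requires b + d ≥ 11, and 11 > 9. Contradiction.

Unsatisfiable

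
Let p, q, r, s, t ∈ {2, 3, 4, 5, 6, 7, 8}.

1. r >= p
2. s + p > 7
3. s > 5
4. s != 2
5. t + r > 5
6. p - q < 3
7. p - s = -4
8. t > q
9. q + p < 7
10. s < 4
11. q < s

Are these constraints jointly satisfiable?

Unsatisfiable

From constraint 3: s ≥ 6. From constraint 10: s ≤ 3. But 3 < 6, so no value of s works.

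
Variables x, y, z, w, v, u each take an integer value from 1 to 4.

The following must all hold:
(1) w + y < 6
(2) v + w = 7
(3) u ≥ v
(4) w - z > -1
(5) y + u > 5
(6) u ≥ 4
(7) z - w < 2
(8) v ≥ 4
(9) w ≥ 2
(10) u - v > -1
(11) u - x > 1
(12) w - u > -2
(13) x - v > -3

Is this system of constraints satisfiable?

One satisfying assignment is x = 2, y = 2, z = 3, w = 3, v = 4, u = 4.
For the less obvious constraints — constraint 1: w + y = 5; constraint 2: v + w = 7; constraint 4: w - z = 0 — and the others hold by inspection.

Satisfiable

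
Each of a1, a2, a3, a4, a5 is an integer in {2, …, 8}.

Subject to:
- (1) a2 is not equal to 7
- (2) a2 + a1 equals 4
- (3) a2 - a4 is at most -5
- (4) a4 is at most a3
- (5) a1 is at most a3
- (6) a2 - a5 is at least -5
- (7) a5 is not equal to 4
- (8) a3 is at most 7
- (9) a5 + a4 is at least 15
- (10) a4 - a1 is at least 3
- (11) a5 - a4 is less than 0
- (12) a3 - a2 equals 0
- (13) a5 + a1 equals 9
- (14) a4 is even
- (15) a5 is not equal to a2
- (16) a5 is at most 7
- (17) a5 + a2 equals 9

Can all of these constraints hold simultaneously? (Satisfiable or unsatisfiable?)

From constraint 16: a5 ≤ 7. From constraints 4 and 8: a4 ≤ a3 ≤ 7. Hence a5 + a4 ≤ 14. But constraint 9 requires a5 + a4 ≥ 15, and 15 > 14. Contradiction.

Unsatisfiable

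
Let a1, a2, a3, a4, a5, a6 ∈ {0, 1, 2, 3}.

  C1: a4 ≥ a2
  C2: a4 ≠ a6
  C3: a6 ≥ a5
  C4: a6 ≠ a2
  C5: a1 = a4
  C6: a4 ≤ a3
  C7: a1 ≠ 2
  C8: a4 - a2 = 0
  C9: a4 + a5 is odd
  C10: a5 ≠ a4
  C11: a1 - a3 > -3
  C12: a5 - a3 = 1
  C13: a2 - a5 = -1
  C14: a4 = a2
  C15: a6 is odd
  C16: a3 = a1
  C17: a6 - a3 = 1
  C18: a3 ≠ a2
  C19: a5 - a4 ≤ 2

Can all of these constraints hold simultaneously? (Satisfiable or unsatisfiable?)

From constraints 5, 14, and 16, a3 = a1 = a4 = a2, so a3 = a2. But constraint 18 says a3 ≠ a2. Contradiction.

Unsatisfiable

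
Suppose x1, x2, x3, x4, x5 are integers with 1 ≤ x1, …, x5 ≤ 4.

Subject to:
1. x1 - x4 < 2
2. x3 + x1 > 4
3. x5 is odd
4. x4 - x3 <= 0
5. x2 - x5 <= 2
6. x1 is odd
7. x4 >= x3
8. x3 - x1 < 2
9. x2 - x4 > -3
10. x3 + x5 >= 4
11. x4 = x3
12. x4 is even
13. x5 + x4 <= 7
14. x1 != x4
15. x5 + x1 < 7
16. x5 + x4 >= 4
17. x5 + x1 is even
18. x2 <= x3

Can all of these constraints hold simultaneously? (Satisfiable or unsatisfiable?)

The assignment x1 = 3, x2 = 2, x3 = 4, x4 = 4, x5 = 3 works:
  constraint 1 holds since x1 - x4 = -1.
  constraint 2 holds since x3 + x1 = 7.
The rest check out directly.

Satisfiable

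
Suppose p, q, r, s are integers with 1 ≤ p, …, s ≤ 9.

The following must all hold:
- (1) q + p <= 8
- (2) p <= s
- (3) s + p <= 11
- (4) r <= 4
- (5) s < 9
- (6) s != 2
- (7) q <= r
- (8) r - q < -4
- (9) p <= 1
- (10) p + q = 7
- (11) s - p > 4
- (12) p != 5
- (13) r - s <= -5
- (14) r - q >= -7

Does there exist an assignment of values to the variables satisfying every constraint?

Unsatisfiable

From constraint 9: p ≤ 1. From constraints 4 and 7: q ≤ r ≤ 4. Hence p + q ≤ 5. But constraint 10 requires p + q = 7, and 7 > 5. Contradiction.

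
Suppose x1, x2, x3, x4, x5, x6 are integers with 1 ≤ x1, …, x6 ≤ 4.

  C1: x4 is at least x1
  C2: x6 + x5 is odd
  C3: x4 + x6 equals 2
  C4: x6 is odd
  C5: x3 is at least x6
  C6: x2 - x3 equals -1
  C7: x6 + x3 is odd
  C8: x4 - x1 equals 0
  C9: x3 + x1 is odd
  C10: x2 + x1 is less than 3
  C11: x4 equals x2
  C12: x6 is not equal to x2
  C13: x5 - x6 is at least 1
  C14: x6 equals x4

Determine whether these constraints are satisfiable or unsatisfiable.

From constraints 11 and 14, x6 = x4 = x2, so x6 = x2. But constraint 12 says x6 ≠ x2. Contradiction.

Unsatisfiable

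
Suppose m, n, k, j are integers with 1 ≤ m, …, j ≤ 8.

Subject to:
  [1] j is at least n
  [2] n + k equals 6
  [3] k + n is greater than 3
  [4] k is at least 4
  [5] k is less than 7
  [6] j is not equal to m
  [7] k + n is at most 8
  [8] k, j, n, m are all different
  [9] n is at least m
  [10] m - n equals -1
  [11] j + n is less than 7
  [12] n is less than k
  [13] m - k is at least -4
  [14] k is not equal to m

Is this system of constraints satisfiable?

Setting (m, n, k, j) = (1, 2, 4, 3) satisfies everything: constraint 2: n + k = 6; constraint 3: k + n = 6, and the others follow.

Satisfiable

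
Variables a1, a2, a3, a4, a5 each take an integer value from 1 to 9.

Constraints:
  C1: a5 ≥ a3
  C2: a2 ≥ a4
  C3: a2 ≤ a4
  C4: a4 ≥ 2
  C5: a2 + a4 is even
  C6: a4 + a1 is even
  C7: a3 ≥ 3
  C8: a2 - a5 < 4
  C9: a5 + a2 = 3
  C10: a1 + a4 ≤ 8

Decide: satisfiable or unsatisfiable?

Unsatisfiable

From constraints 1 and 7: a5 ≥ a3 ≥ 3. From constraints 2 and 4: a2 ≥ a4 ≥ 2. Hence a5 + a2 ≥ 5. But constraint 9 requires a5 + a2 = 3, and 3 < 5. Contradiction.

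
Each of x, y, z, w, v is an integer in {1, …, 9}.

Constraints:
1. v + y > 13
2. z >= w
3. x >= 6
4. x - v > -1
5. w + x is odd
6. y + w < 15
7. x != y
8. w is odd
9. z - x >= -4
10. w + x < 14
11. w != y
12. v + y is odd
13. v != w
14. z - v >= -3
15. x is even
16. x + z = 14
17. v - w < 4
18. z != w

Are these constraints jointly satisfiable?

Satisfiable

Setting (x, y, z, w, v) = (8, 9, 6, 3, 6) satisfies everything: constraint 1: v + y = 15; constraint 4: x - v = 2; constraint 6: y + w = 12, and the others follow.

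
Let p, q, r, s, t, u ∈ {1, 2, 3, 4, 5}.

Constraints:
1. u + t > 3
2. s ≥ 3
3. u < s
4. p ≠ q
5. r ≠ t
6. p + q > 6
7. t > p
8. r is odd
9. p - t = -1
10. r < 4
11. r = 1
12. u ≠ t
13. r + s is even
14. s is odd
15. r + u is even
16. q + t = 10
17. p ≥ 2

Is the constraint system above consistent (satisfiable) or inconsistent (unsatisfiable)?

Satisfiable

Try p = 4, q = 5, r = 1, s = 5, t = 5, u = 1.
Check constraint 1: u + t = 6; constraint 6: p + q = 9. The remaining constraints are straightforward to verify.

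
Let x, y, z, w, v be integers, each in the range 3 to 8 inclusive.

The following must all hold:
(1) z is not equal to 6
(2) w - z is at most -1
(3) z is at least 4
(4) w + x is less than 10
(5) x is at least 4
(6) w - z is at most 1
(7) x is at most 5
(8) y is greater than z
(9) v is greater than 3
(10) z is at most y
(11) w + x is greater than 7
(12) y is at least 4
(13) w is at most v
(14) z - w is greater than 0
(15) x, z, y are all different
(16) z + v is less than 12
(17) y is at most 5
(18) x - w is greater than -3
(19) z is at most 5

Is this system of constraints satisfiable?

Unsatisfiable

Constraints 3, 5, 7, 12, 17, and 19 confine each of x, z, y to the 2 values {4, 5}.
Constraint 15 requires all 3 of them to be distinct, but only 2 values are available — impossible by the pigeonhole principle.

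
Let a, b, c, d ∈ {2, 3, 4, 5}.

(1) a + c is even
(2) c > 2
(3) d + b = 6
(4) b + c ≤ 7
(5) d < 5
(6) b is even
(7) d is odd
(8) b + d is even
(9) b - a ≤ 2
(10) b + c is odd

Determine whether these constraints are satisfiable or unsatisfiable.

Unsatisfiable

Constraint 6 makes b even and constraint 7 makes d odd, so b + d must be odd. Constraint 8 says b + d is even — contradiction.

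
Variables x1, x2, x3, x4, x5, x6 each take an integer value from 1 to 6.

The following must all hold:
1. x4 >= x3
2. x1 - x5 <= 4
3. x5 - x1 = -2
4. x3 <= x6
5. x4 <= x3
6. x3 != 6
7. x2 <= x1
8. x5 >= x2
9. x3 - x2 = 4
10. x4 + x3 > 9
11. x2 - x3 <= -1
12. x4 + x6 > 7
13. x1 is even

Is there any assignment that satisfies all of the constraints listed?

Satisfiable

The assignment x1 = 4, x2 = 1, x3 = 5, x4 = 5, x5 = 2, x6 = 5 works:
  constraint 2 holds since x1 - x5 = 2.
  constraint 3 holds since x5 - x1 = -2.
  constraint 9 holds since x3 - x2 = 4.
The rest check out directly.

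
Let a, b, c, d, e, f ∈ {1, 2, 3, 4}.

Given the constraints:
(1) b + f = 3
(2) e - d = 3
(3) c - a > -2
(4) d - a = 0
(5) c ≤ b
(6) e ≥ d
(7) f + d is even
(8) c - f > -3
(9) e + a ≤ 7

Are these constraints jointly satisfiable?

Take a = 1, b = 2, c = 1, d = 1, e = 4, f = 1. Then constraint 1: b + f = 3; constraint 2: e - d = 3; constraint 3: c - a = 0, and every other listed constraint is also met.

Satisfiable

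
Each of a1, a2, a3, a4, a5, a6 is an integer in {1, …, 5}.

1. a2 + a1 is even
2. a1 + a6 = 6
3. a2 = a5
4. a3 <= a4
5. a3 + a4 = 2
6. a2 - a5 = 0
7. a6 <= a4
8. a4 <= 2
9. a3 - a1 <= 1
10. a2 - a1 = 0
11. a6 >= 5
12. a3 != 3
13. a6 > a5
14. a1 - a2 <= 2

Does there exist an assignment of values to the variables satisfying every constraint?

From constraint 11: a6 ≥ 5. From constraints 7 and 8: a6 ≤ a4 and a4 ≤ 2, so a6 ≤ 2. But 2 < 5, so no value of a6 works.

Unsatisfiable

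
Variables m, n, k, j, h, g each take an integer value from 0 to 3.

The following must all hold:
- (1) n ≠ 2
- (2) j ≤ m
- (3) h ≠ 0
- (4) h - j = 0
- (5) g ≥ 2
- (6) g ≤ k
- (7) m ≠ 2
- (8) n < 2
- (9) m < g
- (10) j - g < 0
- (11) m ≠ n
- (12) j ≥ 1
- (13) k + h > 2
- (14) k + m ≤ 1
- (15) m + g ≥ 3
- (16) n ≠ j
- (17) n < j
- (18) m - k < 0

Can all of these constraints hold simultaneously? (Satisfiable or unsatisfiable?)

Unsatisfiable

From constraints 5 and 6: k ≥ g ≥ 2. From constraints 2 and 12: m ≥ j ≥ 1. Hence k + m ≥ 3. But constraint 14 requires k + m ≤ 1, and 1 < 3. Contradiction.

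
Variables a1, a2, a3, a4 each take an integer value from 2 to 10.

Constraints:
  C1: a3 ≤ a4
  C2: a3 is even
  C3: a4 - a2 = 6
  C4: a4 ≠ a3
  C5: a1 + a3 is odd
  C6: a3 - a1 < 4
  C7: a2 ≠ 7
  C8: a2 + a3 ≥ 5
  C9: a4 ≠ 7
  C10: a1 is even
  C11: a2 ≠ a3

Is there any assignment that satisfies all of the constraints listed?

Unsatisfiable

Constraint 10 makes a1 even and constraint 2 makes a3 even, so a1 + a3 must be even. Constraint 5 says a1 + a3 is odd — contradiction.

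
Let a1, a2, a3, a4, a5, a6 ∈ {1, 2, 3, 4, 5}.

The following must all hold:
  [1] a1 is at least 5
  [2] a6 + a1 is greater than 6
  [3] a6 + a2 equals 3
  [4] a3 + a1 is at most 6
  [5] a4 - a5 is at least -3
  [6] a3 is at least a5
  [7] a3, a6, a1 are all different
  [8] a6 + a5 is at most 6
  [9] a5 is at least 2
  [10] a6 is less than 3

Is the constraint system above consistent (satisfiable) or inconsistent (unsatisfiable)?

Unsatisfiable

From constraints 6 and 9: a3 ≥ a5 ≥ 2. From constraint 1: a1 ≥ 5. Hence a3 + a1 ≥ 7. But constraint 4 requires a3 + a1 ≤ 6, and 6 < 7. Contradiction.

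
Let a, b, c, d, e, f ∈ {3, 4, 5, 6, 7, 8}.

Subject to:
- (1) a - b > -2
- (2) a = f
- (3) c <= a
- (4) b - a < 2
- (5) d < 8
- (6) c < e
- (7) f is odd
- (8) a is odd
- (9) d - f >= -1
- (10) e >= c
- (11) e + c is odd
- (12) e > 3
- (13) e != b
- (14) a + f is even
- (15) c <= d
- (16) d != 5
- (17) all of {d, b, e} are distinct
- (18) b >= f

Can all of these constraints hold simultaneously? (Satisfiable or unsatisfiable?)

Satisfiable

One satisfying assignment is a = 7, b = 7, c = 3, d = 6, e = 4, f = 7.
For the less obvious constraints — constraint 1: a - b = 0; constraint 4: b - a = 0 — and the others hold by inspection.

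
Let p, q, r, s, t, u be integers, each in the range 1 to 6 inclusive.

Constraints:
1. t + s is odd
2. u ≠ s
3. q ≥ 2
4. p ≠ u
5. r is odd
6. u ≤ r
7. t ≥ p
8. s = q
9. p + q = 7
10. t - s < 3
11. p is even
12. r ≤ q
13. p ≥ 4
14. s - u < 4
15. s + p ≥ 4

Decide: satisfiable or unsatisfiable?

Satisfiable

The assignment p = 4, q = 3, r = 1, s = 3, t = 4, u = 1 works:
  constraint 9 holds since p + q = 7.
  constraint 10 holds since t - s = 1.
The rest check out directly.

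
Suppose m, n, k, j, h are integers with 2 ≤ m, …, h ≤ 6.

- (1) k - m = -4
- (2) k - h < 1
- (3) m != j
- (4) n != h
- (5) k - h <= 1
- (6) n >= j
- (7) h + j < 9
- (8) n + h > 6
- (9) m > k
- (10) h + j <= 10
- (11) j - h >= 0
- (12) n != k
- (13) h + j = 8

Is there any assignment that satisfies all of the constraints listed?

Satisfiable

Setting (m, n, k, j, h) = (6, 5, 2, 4, 4) satisfies everything: constraint 1: k - m = -4; constraint 2: k - h = -2, and the others follow.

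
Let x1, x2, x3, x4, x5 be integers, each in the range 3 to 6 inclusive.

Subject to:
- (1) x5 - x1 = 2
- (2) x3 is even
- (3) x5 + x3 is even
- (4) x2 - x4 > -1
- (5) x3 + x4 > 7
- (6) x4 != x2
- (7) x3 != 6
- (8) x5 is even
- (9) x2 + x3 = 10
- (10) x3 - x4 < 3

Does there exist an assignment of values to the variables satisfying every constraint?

Satisfiable

The assignment x1 = 4, x2 = 6, x3 = 4, x4 = 4, x5 = 6 works:
  constraint 1 holds since x5 - x1 = 2.
  constraint 4 holds since x2 - x4 = 2.
The rest check out directly.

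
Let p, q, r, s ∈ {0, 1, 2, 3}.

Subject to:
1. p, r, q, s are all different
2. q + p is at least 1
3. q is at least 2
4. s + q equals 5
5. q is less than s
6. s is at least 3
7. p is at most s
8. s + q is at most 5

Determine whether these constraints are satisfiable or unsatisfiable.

One satisfying assignment is p = 0, q = 2, r = 1, s = 3.
For the less obvious constraints — constraint 2: q + p = 2; constraint 4: s + q = 5 — and the others hold by inspection.

Satisfiable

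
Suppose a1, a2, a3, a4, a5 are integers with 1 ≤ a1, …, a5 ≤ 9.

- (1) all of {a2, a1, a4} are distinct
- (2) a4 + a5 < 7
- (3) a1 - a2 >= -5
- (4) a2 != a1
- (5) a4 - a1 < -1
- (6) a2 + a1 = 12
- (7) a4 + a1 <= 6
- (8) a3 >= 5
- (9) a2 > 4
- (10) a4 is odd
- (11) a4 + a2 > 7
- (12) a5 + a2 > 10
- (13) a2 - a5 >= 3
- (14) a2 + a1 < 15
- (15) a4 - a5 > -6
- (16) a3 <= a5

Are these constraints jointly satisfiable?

Satisfiable

The assignment a1 = 4, a2 = 8, a3 = 5, a4 = 1, a5 = 5 works:
  constraint 2 holds since a4 + a5 = 6.
  constraint 3 holds since a1 - a2 = -4.
The rest check out directly.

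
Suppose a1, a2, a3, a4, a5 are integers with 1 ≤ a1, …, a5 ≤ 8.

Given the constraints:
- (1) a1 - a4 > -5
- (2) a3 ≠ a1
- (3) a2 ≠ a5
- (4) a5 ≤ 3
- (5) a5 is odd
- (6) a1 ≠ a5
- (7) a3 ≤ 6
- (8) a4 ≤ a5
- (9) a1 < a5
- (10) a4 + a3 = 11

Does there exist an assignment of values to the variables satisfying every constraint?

From constraints 4 and 8: a4 ≤ a5 ≤ 3. From constraint 7: a3 ≤ 6. Hence a4 + a3 ≤ 9. But constraint 10 requires a4 + a3 = 11, and 11 > 9. Contradiction.

Unsatisfiable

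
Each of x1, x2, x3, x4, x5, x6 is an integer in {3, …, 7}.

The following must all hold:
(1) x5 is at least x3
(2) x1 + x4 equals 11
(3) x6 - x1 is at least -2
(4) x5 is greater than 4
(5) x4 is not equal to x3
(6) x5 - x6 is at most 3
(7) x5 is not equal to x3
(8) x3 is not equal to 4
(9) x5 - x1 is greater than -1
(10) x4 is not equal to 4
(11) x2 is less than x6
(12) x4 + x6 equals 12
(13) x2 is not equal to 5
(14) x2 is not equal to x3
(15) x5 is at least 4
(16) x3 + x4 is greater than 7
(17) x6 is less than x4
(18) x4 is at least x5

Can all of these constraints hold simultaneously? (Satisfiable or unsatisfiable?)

Satisfiable

One satisfying assignment is x1 = 4, x2 = 4, x3 = 3, x4 = 7, x5 = 5, x6 = 5.
For the less obvious constraints — constraint 2: x1 + x4 = 11; constraint 3: x6 - x1 = 1 — and the others hold by inspection.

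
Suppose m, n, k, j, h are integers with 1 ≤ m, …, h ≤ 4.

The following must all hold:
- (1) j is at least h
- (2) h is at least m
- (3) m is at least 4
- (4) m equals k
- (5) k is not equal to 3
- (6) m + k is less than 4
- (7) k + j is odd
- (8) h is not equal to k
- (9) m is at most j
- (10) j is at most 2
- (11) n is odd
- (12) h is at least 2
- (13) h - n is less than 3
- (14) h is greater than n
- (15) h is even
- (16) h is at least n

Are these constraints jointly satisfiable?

Unsatisfiable

From constraints 2 and 3: h ≥ m and m ≥ 4, so h ≥ 4. From constraints 1 and 10: h ≤ j and j ≤ 2, so h ≤ 2. But 2 < 4, so no value of h works.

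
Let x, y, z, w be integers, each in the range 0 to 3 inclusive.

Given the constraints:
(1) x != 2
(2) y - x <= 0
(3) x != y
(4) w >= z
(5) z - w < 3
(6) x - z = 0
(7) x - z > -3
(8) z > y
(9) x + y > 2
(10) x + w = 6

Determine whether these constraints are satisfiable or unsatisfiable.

Satisfiable

Try x = 3, y = 2, z = 3, w = 3.
Check constraint 2: y - x = -1; constraint 5: z - w = 0; constraint 6: x - z = 0. The remaining constraints are straightforward to verify.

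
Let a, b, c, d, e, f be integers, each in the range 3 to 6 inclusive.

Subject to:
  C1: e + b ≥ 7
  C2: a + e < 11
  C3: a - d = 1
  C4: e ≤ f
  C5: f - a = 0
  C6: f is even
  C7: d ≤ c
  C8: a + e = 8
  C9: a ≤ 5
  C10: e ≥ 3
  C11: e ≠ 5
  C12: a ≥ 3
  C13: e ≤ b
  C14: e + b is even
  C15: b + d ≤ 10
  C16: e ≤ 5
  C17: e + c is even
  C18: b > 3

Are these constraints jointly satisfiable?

Setting (a, b, c, d, e, f) = (4, 4, 4, 3, 4, 4) satisfies everything: constraint 1: e + b = 8; constraint 2: a + e = 8, and the others follow.

Satisfiable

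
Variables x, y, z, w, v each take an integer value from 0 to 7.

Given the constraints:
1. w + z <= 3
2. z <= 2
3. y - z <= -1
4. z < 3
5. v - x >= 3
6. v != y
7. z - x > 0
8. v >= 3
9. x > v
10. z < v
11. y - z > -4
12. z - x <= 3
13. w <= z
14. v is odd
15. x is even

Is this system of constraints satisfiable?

Constraints 7, 9, and 10 give z < v, v < x, x < z. Chaining: z < v < x < z, which forces z < z — impossible.

Unsatisfiable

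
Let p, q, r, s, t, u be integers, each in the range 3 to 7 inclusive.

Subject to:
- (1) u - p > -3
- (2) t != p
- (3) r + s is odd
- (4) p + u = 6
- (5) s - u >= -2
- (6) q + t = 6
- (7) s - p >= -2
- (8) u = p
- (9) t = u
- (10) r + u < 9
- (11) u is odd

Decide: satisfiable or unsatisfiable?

Unsatisfiable

From constraints 8 and 9, t = u = p, so t = p. But constraint 2 says t ≠ p. Contradiction.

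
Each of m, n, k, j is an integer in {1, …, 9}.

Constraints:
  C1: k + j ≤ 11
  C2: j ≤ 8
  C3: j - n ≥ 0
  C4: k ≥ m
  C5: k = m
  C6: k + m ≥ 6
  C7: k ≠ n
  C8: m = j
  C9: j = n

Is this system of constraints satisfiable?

From constraints 5, 8, and 9, k = m = j = n, so k = n. But constraint 7 says k ≠ n. Contradiction.

Unsatisfiable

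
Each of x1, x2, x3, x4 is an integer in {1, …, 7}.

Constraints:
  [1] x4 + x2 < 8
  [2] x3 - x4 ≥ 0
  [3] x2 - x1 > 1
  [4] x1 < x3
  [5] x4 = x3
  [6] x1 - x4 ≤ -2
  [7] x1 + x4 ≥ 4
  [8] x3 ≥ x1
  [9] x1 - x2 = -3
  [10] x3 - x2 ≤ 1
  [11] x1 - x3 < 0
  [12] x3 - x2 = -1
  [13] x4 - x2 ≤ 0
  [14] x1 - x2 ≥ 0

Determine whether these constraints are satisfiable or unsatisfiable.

Unsatisfiable

Constraints 2, 6, 10, and 14 give x2 − x3 ≥ -1, x3 − x4 ≥ 0, x4 − x1 ≥ 2, x1 − x2 ≥ 0.
Adding all 4 inequalities: the left sides telescope to 0, and the right sides sum to (-1) + 0 + 2 + 0 = 1. So 0 ≥ 1, which is false.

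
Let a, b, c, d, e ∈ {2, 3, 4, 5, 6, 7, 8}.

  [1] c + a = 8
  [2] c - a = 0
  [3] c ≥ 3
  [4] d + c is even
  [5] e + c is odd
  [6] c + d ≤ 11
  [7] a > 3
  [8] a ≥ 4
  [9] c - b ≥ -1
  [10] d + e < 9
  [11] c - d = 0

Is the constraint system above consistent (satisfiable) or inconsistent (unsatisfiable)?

Try a = 4, b = 4, c = 4, d = 4, e = 3.
Check constraint 1: c + a = 8; constraint 2: c - a = 0; constraint 6: c + d = 8. The remaining constraints are straightforward to verify.

Satisfiable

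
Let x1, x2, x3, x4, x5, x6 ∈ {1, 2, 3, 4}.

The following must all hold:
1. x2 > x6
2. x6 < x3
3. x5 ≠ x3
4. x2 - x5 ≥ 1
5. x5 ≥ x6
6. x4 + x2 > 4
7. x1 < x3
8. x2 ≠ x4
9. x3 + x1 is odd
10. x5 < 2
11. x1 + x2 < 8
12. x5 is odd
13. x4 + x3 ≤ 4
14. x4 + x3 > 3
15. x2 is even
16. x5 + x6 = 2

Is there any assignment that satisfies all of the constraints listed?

Satisfiable

The assignment x1 = 1, x2 = 4, x3 = 2, x4 = 2, x5 = 1, x6 = 1 works:
  constraint 4 holds since x2 - x5 = 3.
  constraint 6 holds since x4 + x2 = 6.
The rest check out directly.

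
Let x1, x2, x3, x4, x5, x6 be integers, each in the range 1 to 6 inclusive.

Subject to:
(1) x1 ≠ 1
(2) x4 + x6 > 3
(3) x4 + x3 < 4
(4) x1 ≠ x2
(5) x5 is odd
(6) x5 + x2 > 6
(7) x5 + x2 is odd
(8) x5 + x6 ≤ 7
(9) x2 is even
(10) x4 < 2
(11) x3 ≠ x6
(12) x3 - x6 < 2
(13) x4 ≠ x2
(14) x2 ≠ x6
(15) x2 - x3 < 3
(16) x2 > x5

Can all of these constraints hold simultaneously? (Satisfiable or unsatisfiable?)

Satisfiable

Setting (x1, x2, x3, x4, x5, x6) = (3, 4, 2, 1, 3, 3) satisfies everything: constraint 2: x4 + x6 = 4; constraint 3: x4 + x3 = 3; constraint 6: x5 + x2 = 7, and the others follow.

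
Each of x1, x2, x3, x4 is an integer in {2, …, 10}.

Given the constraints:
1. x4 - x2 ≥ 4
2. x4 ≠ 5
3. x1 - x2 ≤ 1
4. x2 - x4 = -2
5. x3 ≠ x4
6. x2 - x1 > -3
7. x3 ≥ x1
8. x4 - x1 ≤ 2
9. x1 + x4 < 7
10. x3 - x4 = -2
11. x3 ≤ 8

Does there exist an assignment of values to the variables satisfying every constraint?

Constraints 1, 3, and 8 give x4 − x2 ≥ 4, x2 − x1 ≥ -1, x1 − x4 ≥ -2.
Adding all 3 inequalities: the left sides telescope to 0, and the right sides sum to 4 + (-1) + (-2) = 1. So 0 ≥ 1, which is false.

Unsatisfiable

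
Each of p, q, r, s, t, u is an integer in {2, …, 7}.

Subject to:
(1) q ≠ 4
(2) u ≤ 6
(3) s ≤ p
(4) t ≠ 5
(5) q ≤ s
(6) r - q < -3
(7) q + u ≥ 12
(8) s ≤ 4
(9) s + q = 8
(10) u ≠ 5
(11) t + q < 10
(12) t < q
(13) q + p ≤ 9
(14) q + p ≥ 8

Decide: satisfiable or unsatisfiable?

From constraints 5 and 8: q ≤ s ≤ 4. From constraint 2: u ≤ 6. Hence q + u ≤ 10. But constraint 7 requires q + u ≥ 12, and 12 > 10. Contradiction.

Unsatisfiable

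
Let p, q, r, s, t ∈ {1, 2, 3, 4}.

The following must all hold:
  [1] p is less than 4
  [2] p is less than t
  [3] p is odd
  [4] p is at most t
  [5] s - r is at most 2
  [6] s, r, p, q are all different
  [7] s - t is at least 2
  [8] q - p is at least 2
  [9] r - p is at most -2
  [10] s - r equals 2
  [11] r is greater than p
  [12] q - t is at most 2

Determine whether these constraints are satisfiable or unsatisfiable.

Unsatisfiable

Constraints 5, 7, 8, 9, and 12 give t − q ≥ -2, q − p ≥ 2, p − r ≥ 2, r − s ≥ -2, s − t ≥ 2.
Adding all 5 inequalities: the left sides telescope to 0, and the right sides sum to (-2) + 2 + 2 + (-2) + 2 = 2. So 0 ≥ 2, which is false.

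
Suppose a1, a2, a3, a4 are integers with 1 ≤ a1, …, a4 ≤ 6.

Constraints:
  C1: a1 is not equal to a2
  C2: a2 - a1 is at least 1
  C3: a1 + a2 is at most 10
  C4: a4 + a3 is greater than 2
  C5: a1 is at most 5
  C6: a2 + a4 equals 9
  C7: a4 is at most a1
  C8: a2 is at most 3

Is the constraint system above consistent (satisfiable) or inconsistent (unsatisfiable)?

From constraint 8: a2 ≤ 3. From constraints 5 and 7: a4 ≤ a1 ≤ 5. Hence a2 + a4 ≤ 8. But constraint 6 requires a2 + a4 = 9, and 9 > 8. Contradiction.

Unsatisfiable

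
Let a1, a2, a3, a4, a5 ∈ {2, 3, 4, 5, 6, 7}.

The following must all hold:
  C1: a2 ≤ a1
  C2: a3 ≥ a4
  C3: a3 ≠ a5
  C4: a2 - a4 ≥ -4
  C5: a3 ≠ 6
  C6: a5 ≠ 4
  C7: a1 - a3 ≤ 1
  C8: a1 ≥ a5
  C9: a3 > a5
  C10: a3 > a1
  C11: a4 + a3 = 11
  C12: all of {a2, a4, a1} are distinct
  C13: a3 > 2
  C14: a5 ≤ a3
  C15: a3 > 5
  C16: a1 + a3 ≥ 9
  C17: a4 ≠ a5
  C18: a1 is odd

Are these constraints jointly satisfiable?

The assignment a1 = 5, a2 = 3, a3 = 7, a4 = 4, a5 = 5 works:
  constraint 4 holds since a2 - a4 = -1.
  constraint 7 holds since a1 - a3 = -2.
The rest check out directly.

Satisfiable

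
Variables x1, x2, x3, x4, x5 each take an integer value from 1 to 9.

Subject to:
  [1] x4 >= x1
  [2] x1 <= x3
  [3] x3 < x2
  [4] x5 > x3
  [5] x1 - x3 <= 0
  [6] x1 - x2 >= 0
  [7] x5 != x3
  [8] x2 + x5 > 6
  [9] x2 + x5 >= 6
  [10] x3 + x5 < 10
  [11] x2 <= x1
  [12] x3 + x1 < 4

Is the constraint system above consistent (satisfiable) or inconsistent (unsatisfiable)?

Constraints 2, 3, and 11 give x1 ≤ x3, x3 < x2, x2 ≤ x1. Chaining: x1 ≤ x3 < x2 ≤ x1, which forces x1 < x1 — impossible.

Unsatisfiable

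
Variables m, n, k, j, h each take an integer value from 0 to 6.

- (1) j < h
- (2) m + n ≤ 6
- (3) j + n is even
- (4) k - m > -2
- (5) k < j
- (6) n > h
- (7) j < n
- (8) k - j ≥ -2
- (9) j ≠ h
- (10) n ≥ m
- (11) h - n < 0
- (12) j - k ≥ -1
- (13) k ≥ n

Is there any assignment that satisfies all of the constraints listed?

Unsatisfiable

Constraints 1, 5, 11, and 13 give k < j, j < h, h < n, n ≤ k. Chaining: k < j < h < n ≤ k, which forces k < k — impossible.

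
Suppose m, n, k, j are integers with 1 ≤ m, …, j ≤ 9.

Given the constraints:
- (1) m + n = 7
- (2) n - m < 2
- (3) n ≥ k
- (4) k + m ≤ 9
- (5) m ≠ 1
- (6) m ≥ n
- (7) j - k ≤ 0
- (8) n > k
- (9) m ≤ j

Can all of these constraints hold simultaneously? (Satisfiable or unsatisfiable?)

Unsatisfiable

Constraints 6, 7, 8, and 9 give n ≤ m, m ≤ j, j ≤ k, k < n. Chaining: n ≤ m ≤ j ≤ k < n, which forces n < n — impossible.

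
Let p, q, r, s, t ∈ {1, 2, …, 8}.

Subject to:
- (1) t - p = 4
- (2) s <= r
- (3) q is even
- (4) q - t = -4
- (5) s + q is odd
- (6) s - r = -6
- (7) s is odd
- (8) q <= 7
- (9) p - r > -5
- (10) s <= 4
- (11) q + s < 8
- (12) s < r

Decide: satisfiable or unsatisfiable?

Satisfiable

Setting (p, q, r, s, t) = (4, 4, 7, 1, 8) satisfies everything: constraint 1: t - p = 4; constraint 4: q - t = -4; constraint 6: s - r = -6, and the others follow.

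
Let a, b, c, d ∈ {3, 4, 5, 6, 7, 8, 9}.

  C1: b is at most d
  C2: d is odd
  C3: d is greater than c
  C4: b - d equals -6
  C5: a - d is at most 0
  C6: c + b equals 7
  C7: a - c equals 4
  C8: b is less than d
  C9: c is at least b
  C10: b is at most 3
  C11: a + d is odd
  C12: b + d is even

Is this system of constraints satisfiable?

Satisfiable

The assignment a = 8, b = 3, c = 4, d = 9 works:
  constraint 4 holds since b - d = -6.
  constraint 5 holds since a - d = -1.
The rest check out directly.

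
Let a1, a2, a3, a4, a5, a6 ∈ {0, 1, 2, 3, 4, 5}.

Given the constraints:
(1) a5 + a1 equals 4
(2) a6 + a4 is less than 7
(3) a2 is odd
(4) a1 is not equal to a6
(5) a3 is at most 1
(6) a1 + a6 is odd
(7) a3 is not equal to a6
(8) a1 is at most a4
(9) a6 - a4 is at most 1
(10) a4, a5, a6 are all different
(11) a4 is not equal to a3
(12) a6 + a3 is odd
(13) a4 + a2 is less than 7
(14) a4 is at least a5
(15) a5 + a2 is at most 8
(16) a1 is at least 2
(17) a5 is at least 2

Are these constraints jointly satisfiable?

Try a1 = 2, a2 = 3, a3 = 0, a4 = 3, a5 = 2, a6 = 1.
Check constraint 1: a5 + a1 = 4; constraint 2: a6 + a4 = 4; constraint 9: a6 - a4 = -2. The remaining constraints are straightforward to verify.

Satisfiable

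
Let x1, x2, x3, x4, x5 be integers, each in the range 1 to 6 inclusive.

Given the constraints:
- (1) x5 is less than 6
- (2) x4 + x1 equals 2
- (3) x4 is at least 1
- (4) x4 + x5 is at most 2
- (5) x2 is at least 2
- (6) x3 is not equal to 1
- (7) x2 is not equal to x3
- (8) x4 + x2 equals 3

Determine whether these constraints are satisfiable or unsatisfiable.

Satisfiable

One satisfying assignment is x1 = 1, x2 = 2, x3 = 6, x4 = 1, x5 = 1.
For the less obvious constraints — constraint 2: x4 + x1 = 2; constraint 4: x4 + x5 = 2 — and the others hold by inspection.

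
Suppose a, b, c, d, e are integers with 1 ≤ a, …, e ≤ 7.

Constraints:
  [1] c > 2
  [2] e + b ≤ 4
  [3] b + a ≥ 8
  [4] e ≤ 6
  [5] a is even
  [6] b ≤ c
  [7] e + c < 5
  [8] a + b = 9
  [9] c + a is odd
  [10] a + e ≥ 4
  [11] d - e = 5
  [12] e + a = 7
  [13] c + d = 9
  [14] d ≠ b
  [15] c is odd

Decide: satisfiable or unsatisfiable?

Satisfiable

The assignment a = 6, b = 3, c = 3, d = 6, e = 1 works:
  constraint 2 holds since e + b = 4.
  constraint 3 holds since b + a = 9.
The rest check out directly.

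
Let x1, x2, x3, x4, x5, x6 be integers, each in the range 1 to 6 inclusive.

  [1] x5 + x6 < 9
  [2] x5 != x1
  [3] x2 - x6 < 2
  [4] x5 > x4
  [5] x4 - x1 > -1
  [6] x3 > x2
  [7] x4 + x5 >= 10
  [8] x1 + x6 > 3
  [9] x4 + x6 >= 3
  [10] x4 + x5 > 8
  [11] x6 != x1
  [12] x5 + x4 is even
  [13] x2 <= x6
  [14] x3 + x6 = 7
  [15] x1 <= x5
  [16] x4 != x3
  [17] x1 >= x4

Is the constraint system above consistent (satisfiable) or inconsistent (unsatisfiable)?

Satisfiable

Setting (x1, x2, x3, x4, x5, x6) = (4, 1, 6, 4, 6, 1) satisfies everything: constraint 1: x5 + x6 = 7; constraint 3: x2 - x6 = 0, and the others follow.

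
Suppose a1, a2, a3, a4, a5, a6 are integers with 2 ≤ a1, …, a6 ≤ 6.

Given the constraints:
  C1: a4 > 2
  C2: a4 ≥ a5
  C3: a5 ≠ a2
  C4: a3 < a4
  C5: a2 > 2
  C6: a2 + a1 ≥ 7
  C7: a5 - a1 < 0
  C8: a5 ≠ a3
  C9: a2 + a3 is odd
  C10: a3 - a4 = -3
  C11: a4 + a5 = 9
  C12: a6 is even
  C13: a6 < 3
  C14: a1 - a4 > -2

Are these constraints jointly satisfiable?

Satisfiable

Try a1 = 5, a2 = 3, a3 = 2, a4 = 5, a5 = 4, a6 = 2.
Check constraint 6: a2 + a1 = 8; constraint 7: a5 - a1 = -1; constraint 10: a3 - a4 = -3. The remaining constraints are straightforward to verify.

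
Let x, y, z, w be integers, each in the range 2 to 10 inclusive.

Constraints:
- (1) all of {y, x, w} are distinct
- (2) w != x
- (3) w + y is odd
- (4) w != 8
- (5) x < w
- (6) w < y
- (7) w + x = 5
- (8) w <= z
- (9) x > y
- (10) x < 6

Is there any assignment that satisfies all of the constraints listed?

Constraints 5, 6, and 9 give w < y, y < x, x < w. Chaining: w < y < x < w, which forces w < w — impossible.

Unsatisfiable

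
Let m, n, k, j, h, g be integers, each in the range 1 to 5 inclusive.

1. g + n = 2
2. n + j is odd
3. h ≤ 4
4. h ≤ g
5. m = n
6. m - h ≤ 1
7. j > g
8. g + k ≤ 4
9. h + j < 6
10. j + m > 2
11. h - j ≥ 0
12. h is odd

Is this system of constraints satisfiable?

Unsatisfiable

Constraints 4, 7, and 11 give j ≤ h, h ≤ g, g < j. Chaining: j ≤ h ≤ g < j, which forces j < j — impossible.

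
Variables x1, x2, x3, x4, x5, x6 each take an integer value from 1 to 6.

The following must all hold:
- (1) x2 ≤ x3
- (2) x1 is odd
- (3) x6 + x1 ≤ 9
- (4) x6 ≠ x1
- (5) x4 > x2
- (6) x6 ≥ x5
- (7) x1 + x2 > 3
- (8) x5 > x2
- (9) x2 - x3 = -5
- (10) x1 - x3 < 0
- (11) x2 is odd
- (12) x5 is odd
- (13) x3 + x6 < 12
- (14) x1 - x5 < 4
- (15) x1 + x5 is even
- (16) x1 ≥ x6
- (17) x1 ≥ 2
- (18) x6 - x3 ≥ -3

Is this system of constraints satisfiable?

Satisfiable

Setting (x1, x2, x3, x4, x5, x6) = (5, 1, 6, 3, 3, 3) satisfies everything: constraint 3: x6 + x1 = 8; constraint 7: x1 + x2 = 6, and the others follow.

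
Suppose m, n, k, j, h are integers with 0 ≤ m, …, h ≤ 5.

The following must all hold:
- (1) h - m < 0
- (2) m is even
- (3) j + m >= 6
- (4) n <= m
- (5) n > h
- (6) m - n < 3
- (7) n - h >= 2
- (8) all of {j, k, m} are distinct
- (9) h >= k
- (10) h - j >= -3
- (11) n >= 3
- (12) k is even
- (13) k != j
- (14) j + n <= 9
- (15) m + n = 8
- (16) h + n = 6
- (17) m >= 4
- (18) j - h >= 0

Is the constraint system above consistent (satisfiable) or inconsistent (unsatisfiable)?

Satisfiable

Try m = 4, n = 4, k = 2, j = 3, h = 2.
Check constraint 1: h - m = -2; constraint 3: j + m = 7; constraint 6: m - n = 0. The remaining constraints are straightforward to verify.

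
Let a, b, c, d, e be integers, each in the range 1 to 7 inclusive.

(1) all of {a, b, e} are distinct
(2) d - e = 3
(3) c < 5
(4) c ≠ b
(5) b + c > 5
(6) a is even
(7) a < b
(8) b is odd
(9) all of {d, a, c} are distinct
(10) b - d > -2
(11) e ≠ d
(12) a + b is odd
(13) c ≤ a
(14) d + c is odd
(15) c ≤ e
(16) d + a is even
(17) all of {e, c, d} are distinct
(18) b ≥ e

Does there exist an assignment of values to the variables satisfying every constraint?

Setting (a, b, c, d, e) = (2, 5, 1, 6, 3) satisfies everything: constraint 2: d - e = 3; constraint 5: b + c = 6, and the others follow.

Satisfiable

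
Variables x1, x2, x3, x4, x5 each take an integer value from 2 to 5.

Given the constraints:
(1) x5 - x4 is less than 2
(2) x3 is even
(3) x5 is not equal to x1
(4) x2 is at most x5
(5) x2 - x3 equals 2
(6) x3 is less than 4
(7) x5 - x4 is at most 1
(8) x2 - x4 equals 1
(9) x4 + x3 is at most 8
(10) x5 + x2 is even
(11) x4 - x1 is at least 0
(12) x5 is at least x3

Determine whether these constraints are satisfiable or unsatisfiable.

Try x1 = 3, x2 = 4, x3 = 2, x4 = 3, x5 = 4.
Check constraint 1: x5 - x4 = 1; constraint 5: x2 - x3 = 2; constraint 7: x5 - x4 = 1. The remaining constraints are straightforward to verify.

Satisfiable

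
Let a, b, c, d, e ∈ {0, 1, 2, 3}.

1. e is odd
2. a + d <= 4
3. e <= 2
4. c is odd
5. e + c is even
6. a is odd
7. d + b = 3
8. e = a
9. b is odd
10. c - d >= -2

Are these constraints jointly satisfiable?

Satisfiable

Take a = 1, b = 3, c = 1, d = 0, e = 1. Then constraint 2: a + d = 1; constraint 7: d + b = 3; constraint 10: c - d = 1, and every other listed constraint is also met.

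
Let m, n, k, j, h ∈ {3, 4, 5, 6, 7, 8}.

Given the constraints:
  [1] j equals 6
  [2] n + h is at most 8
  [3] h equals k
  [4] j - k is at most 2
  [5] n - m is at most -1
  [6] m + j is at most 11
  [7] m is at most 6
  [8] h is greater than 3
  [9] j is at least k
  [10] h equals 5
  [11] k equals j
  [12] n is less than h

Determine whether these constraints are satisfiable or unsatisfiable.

Unsatisfiable

Constraint 10 fixes h = 5 and constraint 1 fixes j = 6. Constraints 3 and 11 give h = k = j, so h = j. But 5 ≠ 6 — contradiction.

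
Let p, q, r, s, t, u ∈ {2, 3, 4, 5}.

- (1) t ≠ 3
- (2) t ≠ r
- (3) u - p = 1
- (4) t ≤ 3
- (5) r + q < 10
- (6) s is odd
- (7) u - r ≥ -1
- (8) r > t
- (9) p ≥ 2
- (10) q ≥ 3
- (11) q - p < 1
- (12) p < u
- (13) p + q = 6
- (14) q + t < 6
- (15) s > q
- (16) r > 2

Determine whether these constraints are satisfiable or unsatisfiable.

Satisfiable

One satisfying assignment is p = 3, q = 3, r = 5, s = 5, t = 2, u = 4.
For the less obvious constraints — constraint 3: u - p = 1; constraint 5: r + q = 8 — and the others hold by inspection.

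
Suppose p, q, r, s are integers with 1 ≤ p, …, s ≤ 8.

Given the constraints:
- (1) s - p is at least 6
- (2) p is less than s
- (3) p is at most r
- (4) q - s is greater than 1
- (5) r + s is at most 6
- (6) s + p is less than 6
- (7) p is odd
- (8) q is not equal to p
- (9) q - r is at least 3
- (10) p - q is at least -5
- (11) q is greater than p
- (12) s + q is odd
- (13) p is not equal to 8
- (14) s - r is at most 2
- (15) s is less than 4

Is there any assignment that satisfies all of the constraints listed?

Unsatisfiable

Constraints 1, 9, 10, and 14 give q − r ≥ 3, r − s ≥ -2, s − p ≥ 6, p − q ≥ -5.
Adding all 4 inequalities: the left sides telescope to 0, and the right sides sum to 3 + (-2) + 6 + (-5) = 2. So 0 ≥ 2, which is false.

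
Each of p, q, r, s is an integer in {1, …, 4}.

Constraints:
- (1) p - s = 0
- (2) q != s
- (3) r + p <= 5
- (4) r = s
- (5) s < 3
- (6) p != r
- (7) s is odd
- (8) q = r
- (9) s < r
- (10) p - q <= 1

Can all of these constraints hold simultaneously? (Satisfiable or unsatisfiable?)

Unsatisfiable

From constraints 4 and 8, q = r = s, so q = s. But constraint 2 says q ≠ s. Contradiction.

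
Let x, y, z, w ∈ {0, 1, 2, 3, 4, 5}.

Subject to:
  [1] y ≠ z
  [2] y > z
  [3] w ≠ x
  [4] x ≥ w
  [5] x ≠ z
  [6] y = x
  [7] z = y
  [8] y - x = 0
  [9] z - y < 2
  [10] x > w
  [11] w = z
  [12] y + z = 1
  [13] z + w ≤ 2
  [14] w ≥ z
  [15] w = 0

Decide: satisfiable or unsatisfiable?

Unsatisfiable

From constraints 6, 7, and 11, w = z = y = x, so w = x. But constraint 3 says w ≠ x. Contradiction.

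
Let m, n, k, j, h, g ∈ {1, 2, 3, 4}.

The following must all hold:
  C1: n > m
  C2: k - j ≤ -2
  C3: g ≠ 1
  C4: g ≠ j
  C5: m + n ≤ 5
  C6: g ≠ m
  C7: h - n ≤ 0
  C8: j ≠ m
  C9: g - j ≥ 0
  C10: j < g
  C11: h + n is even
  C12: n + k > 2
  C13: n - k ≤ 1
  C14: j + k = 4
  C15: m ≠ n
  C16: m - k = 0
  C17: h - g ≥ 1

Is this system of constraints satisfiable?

Unsatisfiable

Constraints 2, 7, 9, 13, and 17 give g − j ≥ 0, j − k ≥ 2, k − n ≥ -1, n − h ≥ 0, h − g ≥ 1.
Adding all 5 inequalities: the left sides telescope to 0, and the right sides sum to 0 + 2 + (-1) + 0 + 1 = 2. So 0 ≥ 2, which is false.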